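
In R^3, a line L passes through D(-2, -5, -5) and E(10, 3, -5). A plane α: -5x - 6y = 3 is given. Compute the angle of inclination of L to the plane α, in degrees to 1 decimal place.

73.5

A direction vector for L is E − D = (12, 8, 0).
sin θ = |n·v| / (|n||v|) = |-108| / (√61 · √208) = 0.95880.
θ ≈ 73.5°.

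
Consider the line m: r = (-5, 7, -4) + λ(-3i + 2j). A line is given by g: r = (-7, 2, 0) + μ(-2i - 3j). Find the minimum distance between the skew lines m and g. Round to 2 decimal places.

Common perpendicular direction n = (-3, 2, 0) × (-2, -3, 0) = (0, 0, 13).
With w = (-7, 2, 0) − (-5, 7, -4) = (-2, -5, 4), w · n = 52.
Distance = |w · n| / |n| = |52| / √169 ≈ 4.00.

4.00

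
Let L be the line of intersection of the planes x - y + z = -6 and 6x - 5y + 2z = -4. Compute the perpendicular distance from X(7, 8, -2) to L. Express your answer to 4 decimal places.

4.1184

Direction of L: (1, -1, 1) × (6, -5, 2) = (3, 4, 1).
A point on L: solving the two plane equations with x = 5 gives (5, 4, -7).
Taking (5, 4, -7) on L with direction v = (3, 4, 1): w = X − (5, 4, -7) = (2, 4, 5), and w × v = (-16, 13, -4).
Distance = |w × v| / |v| = √441 / √26 ≈ 4.1184.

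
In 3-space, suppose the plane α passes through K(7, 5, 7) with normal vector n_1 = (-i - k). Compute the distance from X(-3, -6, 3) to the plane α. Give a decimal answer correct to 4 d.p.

9.8995

α: n_1·r = n_1·K gives -x - z = -14.
n·X − d = (-1)·(-3) + (0)·(-6) + (-1)·(3) − (-14) = 14; |n| = √2.
Distance = |14| / √2 = 14/√2 ≈ 9.8995.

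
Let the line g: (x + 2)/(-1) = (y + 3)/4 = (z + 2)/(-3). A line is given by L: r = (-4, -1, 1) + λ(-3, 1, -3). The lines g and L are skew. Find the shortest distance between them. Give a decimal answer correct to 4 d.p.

4.0837

g has direction (-1, 4, -3) through (-2, -3, -2).
Common perpendicular direction n = (-1, 4, -3) × (-3, 1, -3) = (-9, 6, 11).
With w = (-4, -1, 1) − (-2, -3, -2) = (-2, 2, 3), w · n = 63.
Distance = |w · n| / |n| = |63| / √238 ≈ 4.0837.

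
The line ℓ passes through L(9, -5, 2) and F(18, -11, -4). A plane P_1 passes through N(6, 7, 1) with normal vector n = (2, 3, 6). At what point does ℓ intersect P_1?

A direction vector for ℓ is F − L = (9, -6, -6).
P_1: n·r = n·N gives 2x + 3y + 6z = 39.
Substitute r = (9, -5, 2) + t(9, -6, -6) into the plane: 15 + (-36)t = 39, so t = -2/3.
Intersection: (9, -5, 2) + (-2/3)·(9, -6, -6) = (3, -1, 6).

(3, -1, 6)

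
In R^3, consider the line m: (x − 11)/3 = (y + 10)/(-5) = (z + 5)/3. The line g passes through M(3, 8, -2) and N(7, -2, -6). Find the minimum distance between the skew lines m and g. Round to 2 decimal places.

0.04

m has direction (3, -5, 3) through (11, -10, -5).
A direction vector for g is N − M = (4, -10, -4).
Common perpendicular direction n = (3, -5, 3) × (4, -10, -4) = (50, 24, -10).
With w = (3, 8, -2) − (11, -10, -5) = (-8, 18, 3), w · n = 2.
Distance = |w · n| / |n| = |2| / √3176 ≈ 0.04.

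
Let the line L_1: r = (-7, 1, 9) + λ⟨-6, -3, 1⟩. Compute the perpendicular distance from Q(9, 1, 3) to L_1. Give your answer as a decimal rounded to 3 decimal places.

Taking (-7, 1, 9) on L_1 with direction v = (-6, -3, 1): w = Q − (-7, 1, 9) = (16, 0, -6), and w × v = (-18, 20, -48).
Distance = |w × v| / |v| = √3028 / √46 ≈ 8.113.

8.113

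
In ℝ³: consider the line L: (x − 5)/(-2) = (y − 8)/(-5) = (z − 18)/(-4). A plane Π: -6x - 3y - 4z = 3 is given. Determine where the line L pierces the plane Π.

(-1, -7, 6)

L has direction (-2, -5, -4) through (5, 8, 18).
Substitute r = (5, 8, 18) + t(-2, -5, -4) into the plane: -126 + 43t = 3, so t = 3.
Intersection: (5, 8, 18) + 3·(-2, -5, -4) = (-1, -7, 6).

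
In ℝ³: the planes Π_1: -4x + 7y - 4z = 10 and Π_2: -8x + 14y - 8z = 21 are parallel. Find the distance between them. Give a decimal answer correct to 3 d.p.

Rescale Π_2 by 1/2: -4x + 7y - 4z = 21/2. Then distance = |10 − (21/2)| / √81 ≈ 0.056.

0.056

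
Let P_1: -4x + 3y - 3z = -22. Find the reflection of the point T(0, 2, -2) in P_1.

(8, -4, 4)

λ = (n·T − d)/|n|² = (12 − (-22))/34 = 1.
Reflection = T − 2λn = (0, 2, -2) − 2·(-4, 3, -3) = (8, -4, 4).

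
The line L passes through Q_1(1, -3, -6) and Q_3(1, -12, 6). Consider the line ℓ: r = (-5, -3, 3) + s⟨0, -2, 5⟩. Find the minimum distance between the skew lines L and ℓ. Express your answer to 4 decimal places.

6.0000

A direction vector for L is Q_3 − Q_1 = (0, -9, 12).
Common perpendicular direction n = (0, -9, 12) × (0, -2, 5) = (-21, 0, 0).
With w = (-5, -3, 3) − (1, -3, -6) = (-6, 0, 9), w · n = 126.
Distance = |w · n| / |n| = |126| / √441 ≈ 6.0000.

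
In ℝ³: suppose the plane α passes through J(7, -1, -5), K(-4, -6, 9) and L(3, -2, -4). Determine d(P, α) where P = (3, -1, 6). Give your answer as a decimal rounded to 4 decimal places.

2.8868

JK = (-11, -5, 14), JL = (-4, -1, 1); a normal to α is JK × JL = (9, -45, -9).
Using J: α has equation 9x - 45y - 9z = 153.
n·P − d = (9)·(3) + (-45)·(-1) + (-9)·(6) − 153 = -135; |n| = √2187.
Distance = |-135| / √2187 = 135/√2187 ≈ 2.8868.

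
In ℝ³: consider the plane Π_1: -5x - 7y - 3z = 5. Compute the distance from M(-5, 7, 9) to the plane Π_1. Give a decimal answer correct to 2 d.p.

6.15

n·M − d = (-5)·(-5) + (-7)·(7) + (-3)·(9) − 5 = -56; |n| = √83.
Distance = |-56| / √83 = 56/√83 ≈ 6.15.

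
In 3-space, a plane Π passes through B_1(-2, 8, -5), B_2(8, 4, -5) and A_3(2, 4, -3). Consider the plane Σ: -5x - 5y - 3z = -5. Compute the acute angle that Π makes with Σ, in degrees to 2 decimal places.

B_1B_2 = (10, -4, 0), B_1A_3 = (4, -4, 2); a normal to Π is B_1B_2 × B_1A_3 = (-8, -20, -24).
Using B_1: Π has equation -8x - 20y - 24z = -24.
cos θ = |n₁·n₂| / (|n₁||n₂|) = |212| / (√1040 · √59).
θ = arccos(0.85584) ≈ 31.15°.

31.15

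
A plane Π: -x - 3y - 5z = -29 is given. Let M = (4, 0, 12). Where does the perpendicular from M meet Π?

(3, -3, 7)

Foot = M − λn with λ = (n·M − d)/|n|² = (-64 − (-29))/35 = -1.
Foot = (4, 0, 12) − (-1)·(-1, -3, -5) = (3, -3, 7).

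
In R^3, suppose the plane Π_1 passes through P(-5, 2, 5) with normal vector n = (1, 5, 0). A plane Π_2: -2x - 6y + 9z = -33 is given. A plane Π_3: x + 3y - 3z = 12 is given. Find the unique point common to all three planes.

(0, 1, -3)

Π_1: n·r = n·P gives x + 5y = 5.
Solving the 3×3 linear system x + 5y = 5, -2x - 6y + 9z = -33, x + 3y - 3z = 12 (e.g. by elimination or Cramer's rule, determinant = 6) gives (0, 1, -3).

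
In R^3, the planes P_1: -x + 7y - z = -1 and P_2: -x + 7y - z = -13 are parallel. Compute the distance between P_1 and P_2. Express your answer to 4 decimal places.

1.6803

Same normal n = (-1, 7, -1) with |n| = √51; distance = |-1 − (-13)| / |n| = 12/√51 ≈ 1.6803.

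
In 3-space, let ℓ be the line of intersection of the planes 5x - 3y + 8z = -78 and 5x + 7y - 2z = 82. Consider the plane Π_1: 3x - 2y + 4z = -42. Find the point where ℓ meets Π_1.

(2, 8, -8)

Direction of ℓ: (5, -3, 8) × (5, 7, -2) = (-50, 50, 50).
A point on ℓ: solving the two plane equations with x = 14 gives (14, -4, -20).
Substitute r = (14, -4, -20) + t(-50, 50, 50) into the plane: -30 + (-50)t = -42, so t = 6/25.
Intersection: (14, -4, -20) + (6/25)·(-50, 50, 50) = (2, 8, -8).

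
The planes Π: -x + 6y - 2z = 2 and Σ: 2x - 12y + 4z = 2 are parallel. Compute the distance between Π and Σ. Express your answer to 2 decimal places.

0.47

Rescale Σ by 1/(-2): -x + 6y - 2z = -1. Then distance = |2 − (-1)| / √41 ≈ 0.47.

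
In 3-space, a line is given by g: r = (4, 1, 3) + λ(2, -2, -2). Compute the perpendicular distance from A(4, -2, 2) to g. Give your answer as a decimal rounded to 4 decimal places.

2.1602

Taking (4, 1, 3) on g with direction v = (2, -2, -2): w = A − (4, 1, 3) = (0, -3, -1), and w × v = (4, -2, 6).
Distance = |w × v| / |v| = √56 / √12 ≈ 2.1602.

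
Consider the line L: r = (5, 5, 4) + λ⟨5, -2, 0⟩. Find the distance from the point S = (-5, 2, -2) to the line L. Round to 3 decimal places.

Taking (5, 5, 4) on L with direction v = (5, -2, 0): w = S − (5, 5, 4) = (-10, -3, -6), and w × v = (-12, -30, 35).
Distance = |w × v| / |v| = √2269 / √29 ≈ 8.845.

8.845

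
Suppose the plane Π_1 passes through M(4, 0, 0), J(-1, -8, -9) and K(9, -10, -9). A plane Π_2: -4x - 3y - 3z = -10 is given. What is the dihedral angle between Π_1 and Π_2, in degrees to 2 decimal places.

84.49

MJ = (-5, -8, -9), MK = (5, -10, -9); a normal to Π_1 is MJ × MK = (-18, -90, 90).
Using M: Π_1 has equation -18x - 90y + 90z = -72.
cos θ = |n₁·n₂| / (|n₁||n₂|) = |72| / (√16524 · √34).
θ = arccos(0.09606) ≈ 84.49°.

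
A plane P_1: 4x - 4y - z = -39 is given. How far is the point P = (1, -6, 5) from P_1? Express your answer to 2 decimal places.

10.79

n·P − d = (4)·(1) + (-4)·(-6) + (-1)·(5) − (-39) = 62; |n| = √33.
Distance = |62| / √33 = 62/√33 ≈ 10.79.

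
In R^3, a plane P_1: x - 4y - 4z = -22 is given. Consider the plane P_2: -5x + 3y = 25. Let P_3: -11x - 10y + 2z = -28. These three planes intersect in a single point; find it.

(-2, 5, 0)

Solving the 3×3 linear system x - 4y - 4z = -22, -5x + 3y = 25, -11x - 10y + 2z = -28 (e.g. by elimination or Cramer's rule, determinant = -366) gives (-2, 5, 0).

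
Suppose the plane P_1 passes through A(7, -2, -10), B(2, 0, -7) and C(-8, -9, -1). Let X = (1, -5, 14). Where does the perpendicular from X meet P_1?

(-8, -5, -1)

AB = (-5, 2, 3), AC = (-15, -7, 9); a normal to P_1 is AB × AC = (39, 0, 65).
Using A: P_1 has equation 39x + 65z = -377.
Foot = X − λn with λ = (n·X − d)/|n|² = (949 − (-377))/5746 = 3/13.
Foot = (1, -5, 14) − (3/13)·(39, 0, 65) = (-8, -5, -1).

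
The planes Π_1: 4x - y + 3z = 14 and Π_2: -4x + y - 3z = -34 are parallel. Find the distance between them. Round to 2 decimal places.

Rescale Π_2 by 1/(-1): 4x - y + 3z = 34. Then distance = |14 − 34| / √26 ≈ 3.92.

3.92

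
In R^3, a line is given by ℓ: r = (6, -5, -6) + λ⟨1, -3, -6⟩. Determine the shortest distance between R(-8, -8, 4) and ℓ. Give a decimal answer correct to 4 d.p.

14.5997

Taking (6, -5, -6) on ℓ with direction v = (1, -3, -6): w = R − (6, -5, -6) = (-14, -3, 10), and w × v = (48, -74, 45).
Distance = |w × v| / |v| = √9805 / √46 ≈ 14.5997.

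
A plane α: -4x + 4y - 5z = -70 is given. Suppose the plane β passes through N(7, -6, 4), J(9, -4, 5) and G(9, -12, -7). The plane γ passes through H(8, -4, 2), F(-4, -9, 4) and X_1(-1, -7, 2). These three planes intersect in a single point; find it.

NJ = (2, 2, 1), NG = (2, -6, -11); a normal to β is NJ × NG = (-16, 24, -16).
Using N: β has equation -16x + 24y - 16z = -320.
HF = (-12, -5, 2), HX_1 = (-9, -3, 0); a normal to γ is HF × HX_1 = (6, -18, -9).
Using H: γ has equation 6x - 18y - 9z = 102.
Solving the 3×3 linear system -4x + 4y - 5z = -70, -16x + 24y - 16z = -320, 6x - 18y - 9z = 102 (e.g. by elimination or Cramer's rule, determinant = 336) gives (2, -8, 6).

(2, -8, 6)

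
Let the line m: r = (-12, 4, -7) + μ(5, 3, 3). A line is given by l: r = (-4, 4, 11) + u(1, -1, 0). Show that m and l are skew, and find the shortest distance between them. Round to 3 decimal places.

Common perpendicular direction n = (5, 3, 3) × (1, -1, 0) = (3, 3, -8).
With w = (-4, 4, 11) − (-12, 4, -7) = (8, 0, 18), w · n = -120.
Since n ≠ 0 the lines are not parallel, and w · n = -120 ≠ 0 so they do not intersect; hence they are skew.
Distance = |w · n| / |n| = |-120| / √82 ≈ 13.252.

13.252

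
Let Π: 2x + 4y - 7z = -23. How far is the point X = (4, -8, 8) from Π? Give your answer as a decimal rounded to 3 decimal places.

n·X − d = (2)·(4) + (4)·(-8) + (-7)·(8) − (-23) = -57; |n| = √69.
Distance = |-57| / √69 = 57/√69 ≈ 6.862.

6.862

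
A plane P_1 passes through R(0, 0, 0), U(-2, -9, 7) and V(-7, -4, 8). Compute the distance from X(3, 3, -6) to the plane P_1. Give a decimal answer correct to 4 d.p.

RU = (-2, -9, 7), RV = (-7, -4, 8); a normal to P_1 is RU × RV = (-44, -33, -55).
Using R: P_1 has equation -44x - 33y - 55z = 0.
n·X − d = (-44)·(3) + (-33)·(3) + (-55)·(-6) − 0 = 99; |n| = √6050.
Distance = |99| / √6050 = 99/√6050 ≈ 1.2728.

1.2728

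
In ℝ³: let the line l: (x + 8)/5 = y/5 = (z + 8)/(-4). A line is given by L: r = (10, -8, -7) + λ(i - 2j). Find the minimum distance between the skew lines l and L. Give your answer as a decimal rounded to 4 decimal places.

7.2720

l has direction (5, 5, -4) through (-8, 0, -8).
Common perpendicular direction n = (5, 5, -4) × (1, -2, 0) = (-8, -4, -15).
With w = (10, -8, -7) − (-8, 0, -8) = (18, -8, 1), w · n = -127.
Distance = |w · n| / |n| = |-127| / √305 ≈ 7.2720.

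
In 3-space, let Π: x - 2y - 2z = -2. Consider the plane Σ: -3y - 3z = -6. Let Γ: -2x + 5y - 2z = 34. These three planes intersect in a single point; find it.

(2, 6, -4)

Solving the 3×3 linear system x - 2y - 2z = -2, -3y - 3z = -6, -2x + 5y - 2z = 34 (e.g. by elimination or Cramer's rule, determinant = 21) gives (2, 6, -4).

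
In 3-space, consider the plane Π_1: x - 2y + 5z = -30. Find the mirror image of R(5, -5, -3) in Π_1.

λ = (n·R − d)/|n|² = (0 − (-30))/30 = 1.
Reflection = R − 2λn = (5, -5, -3) − 2·(1, -2, 5) = (3, -1, -13).

(3, -1, -13)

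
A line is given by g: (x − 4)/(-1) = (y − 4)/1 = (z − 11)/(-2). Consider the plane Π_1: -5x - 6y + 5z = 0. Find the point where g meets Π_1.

g has direction (-1, 1, -2) through (4, 4, 11).
Substitute r = (4, 4, 11) + t(-1, 1, -2) into the plane: 11 + (-11)t = 0, so t = 1.
Intersection: (4, 4, 11) + 1·(-1, 1, -2) = (3, 5, 9).

(3, 5, 9)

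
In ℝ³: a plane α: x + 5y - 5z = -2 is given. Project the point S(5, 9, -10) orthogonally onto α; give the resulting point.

Foot = S − λn with λ = (n·S − d)/|n|² = (100 − (-2))/51 = 2.
Foot = (5, 9, -10) − 2·(1, 5, -5) = (3, -1, 0).

(3, -1, 0)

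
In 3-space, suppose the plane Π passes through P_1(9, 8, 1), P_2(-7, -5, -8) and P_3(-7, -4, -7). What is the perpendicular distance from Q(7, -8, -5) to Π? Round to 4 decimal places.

P_1P_2 = (-16, -13, -9), P_1P_3 = (-16, -12, -8); a normal to Π is P_1P_2 × P_1P_3 = (-4, 16, -16).
Using P_1: Π has equation -4x + 16y - 16z = 76.
n·Q − d = (-4)·(7) + (16)·(-8) + (-16)·(-5) − 76 = -152; |n| = √528.
Distance = |-152| / √528 = 152/√528 ≈ 6.6150.

6.6150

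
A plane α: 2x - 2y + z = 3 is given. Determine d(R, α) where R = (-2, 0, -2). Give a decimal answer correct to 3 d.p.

3.000

n·R − d = (2)·(-2) + (-2)·(0) + (1)·(-2) − 3 = -9; |n| = √9.
Distance = |-9| / √9 = 9/√9 ≈ 3.000.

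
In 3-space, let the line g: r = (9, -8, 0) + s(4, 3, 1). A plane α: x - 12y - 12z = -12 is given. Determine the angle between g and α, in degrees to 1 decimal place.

30.5

sin θ = |n·v| / (|n||v|) = |-44| / (√289 · √26) = 0.50759.
θ ≈ 30.5°.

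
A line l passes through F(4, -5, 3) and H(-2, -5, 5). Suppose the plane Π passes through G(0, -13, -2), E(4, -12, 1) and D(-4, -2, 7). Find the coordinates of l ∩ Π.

(-2, -5, 5)

A direction vector for l is H − F = (-6, 0, 2).
GE = (4, 1, 3), GD = (-4, 11, 9); a normal to Π is GE × GD = (-24, -48, 48).
Using G: Π has equation -24x - 48y + 48z = 528.
Substitute r = (4, -5, 3) + t(-6, 0, 2) into the plane: 288 + 240t = 528, so t = 1.
Intersection: (4, -5, 3) + 1·(-6, 0, 2) = (-2, -5, 5).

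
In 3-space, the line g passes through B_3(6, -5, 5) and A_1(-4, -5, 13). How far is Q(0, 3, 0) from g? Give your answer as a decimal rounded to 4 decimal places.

11.0707

A direction vector for g is A_1 − B_3 = (-10, 0, 8).
Taking (6, -5, 5) on g with direction v = (-10, 0, 8): w = Q − (6, -5, 5) = (-6, 8, -5), and w × v = (64, 98, 80).
Distance = |w × v| / |v| = √20100 / √164 ≈ 11.0707.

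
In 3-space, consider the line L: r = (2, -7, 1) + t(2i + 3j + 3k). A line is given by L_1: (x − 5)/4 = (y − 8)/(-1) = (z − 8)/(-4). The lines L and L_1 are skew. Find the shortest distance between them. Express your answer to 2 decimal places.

L_1 has direction (4, -1, -4) through (5, 8, 8).
Common perpendicular direction n = (2, 3, 3) × (4, -1, -4) = (-9, 20, -14).
With w = (5, 8, 8) − (2, -7, 1) = (3, 15, 7), w · n = 175.
Distance = |w · n| / |n| = |175| / √677 ≈ 6.73.

6.73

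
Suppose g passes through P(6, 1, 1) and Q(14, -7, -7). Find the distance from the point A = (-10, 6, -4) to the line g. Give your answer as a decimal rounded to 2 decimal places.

14.85

A direction vector for g is Q − P = (8, -8, -8).
Taking (6, 1, 1) on g with direction v = (8, -8, -8): w = A − (6, 1, 1) = (-16, 5, -5), and w × v = (-80, -168, 88).
Distance = |w × v| / |v| = √42368 / √192 ≈ 14.85.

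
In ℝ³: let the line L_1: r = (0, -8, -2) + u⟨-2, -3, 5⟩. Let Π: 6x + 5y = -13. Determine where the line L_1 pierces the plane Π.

Substitute r = (0, -8, -2) + t(-2, -3, 5) into the plane: -40 + (-27)t = -13, so t = -1.
Intersection: (0, -8, -2) + (-1)·(-2, -3, 5) = (2, -5, -7).

(2, -5, -7)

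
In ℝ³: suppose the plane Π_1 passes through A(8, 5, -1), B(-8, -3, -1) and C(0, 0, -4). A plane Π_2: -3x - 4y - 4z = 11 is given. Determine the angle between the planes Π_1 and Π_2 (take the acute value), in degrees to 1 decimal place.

AB = (-16, -8, 0), AC = (-8, -5, -3); a normal to Π_1 is AB × AC = (24, -48, 16).
Using A: Π_1 has equation 24x - 48y + 16z = -64.
cos θ = |n₁·n₂| / (|n₁||n₂|) = |56| / (√3136 · √41).
θ = arccos(0.15617) ≈ 81.0°.

81.0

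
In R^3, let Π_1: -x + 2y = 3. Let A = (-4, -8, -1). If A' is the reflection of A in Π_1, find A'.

(-10, 4, -1)

λ = (n·A − d)/|n|² = (-12 − 3)/5 = -3.
Reflection = A − 2λn = (-4, -8, -1) − (-6)·(-1, 2, 0) = (-10, 4, -1).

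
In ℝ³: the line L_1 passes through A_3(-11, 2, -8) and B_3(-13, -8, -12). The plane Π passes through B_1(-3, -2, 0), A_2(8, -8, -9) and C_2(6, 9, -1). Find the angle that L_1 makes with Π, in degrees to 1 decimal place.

A direction vector for L_1 is B_3 − A_3 = (-2, -10, -4).
B_1A_2 = (11, -6, -9), B_1C_2 = (9, 11, -1); a normal to Π is B_1A_2 × B_1C_2 = (105, -70, 175).
Using B_1: Π has equation 105x - 70y + 175z = -175.
sin θ = |n·v| / (|n||v|) = |-210| / (√46550 · √120) = 0.08885.
θ ≈ 5.1°.

5.1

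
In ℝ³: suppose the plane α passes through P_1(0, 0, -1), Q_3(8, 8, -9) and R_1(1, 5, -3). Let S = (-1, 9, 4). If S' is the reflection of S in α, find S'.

P_1Q_3 = (8, 8, -8), P_1R_1 = (1, 5, -2); a normal to α is P_1Q_3 × P_1R_1 = (24, 8, 32).
Using P_1: α has equation 24x + 8y + 32z = -32.
λ = (n·S − d)/|n|² = (176 − (-32))/1664 = 1/8.
Reflection = S − 2λn = (-1, 9, 4) − (1/4)·(24, 8, 32) = (-7, 7, -4).

(-7, 7, -4)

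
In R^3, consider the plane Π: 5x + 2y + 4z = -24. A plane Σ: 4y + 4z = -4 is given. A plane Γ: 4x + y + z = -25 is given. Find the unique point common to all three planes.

(-6, -5, 4)

Solving the 3×3 linear system 5x + 2y + 4z = -24, 4y + 4z = -4, 4x + y + z = -25 (e.g. by elimination or Cramer's rule, determinant = -32) gives (-6, -5, 4).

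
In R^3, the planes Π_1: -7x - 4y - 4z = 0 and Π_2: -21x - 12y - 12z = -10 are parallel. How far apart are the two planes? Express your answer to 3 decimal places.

0.370

Rescale Π_2 by 1/3: -7x - 4y - 4z = -10/3. Then distance = |0 − (-10/3)| / √81 ≈ 0.370.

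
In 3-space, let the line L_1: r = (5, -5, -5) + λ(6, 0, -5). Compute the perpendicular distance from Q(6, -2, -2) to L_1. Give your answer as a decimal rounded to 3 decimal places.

Taking (5, -5, -5) on L_1 with direction v = (6, 0, -5): w = Q − (5, -5, -5) = (1, 3, 3), and w × v = (-15, 23, -18).
Distance = |w × v| / |v| = √1078 / √61 ≈ 4.204.

4.204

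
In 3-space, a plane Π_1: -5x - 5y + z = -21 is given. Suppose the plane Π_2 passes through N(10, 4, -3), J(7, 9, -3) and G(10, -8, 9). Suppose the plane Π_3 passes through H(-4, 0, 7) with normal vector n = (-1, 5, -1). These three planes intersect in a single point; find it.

NJ = (-3, 5, 0), NG = (0, -12, 12); a normal to Π_2 is NJ × NG = (60, 36, 36).
Using N: Π_2 has equation 60x + 36y + 36z = 636.
Π_3: n·r = n·H gives -x + 5y - z = -3.
Solving the 3×3 linear system -5x - 5y + z = -21, 60x + 36y + 36z = 636, -x + 5y - z = -3 (e.g. by elimination or Cramer's rule, determinant = 1296) gives (4, 2, 9).

(4, 2, 9)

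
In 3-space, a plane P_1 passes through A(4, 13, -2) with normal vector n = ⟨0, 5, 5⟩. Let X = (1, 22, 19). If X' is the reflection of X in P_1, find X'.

(1, -8, -11)

P_1: n·r = n·A gives 5y + 5z = 55.
λ = (n·X − d)/|n|² = (205 − 55)/50 = 3.
Reflection = X − 2λn = (1, 22, 19) − 6·(0, 5, 5) = (1, -8, -11).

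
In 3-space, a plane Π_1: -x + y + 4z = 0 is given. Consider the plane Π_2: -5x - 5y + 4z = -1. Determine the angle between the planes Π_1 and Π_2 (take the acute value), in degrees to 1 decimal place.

62.3

cos θ = |n₁·n₂| / (|n₁||n₂|) = |16| / (√18 · √66).
θ = arccos(0.46421) ≈ 62.3°.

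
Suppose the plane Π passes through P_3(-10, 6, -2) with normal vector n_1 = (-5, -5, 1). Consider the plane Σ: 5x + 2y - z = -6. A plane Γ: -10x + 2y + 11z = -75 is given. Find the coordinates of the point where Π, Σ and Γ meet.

(-1, -4, -7)

Π: n_1·r = n_1·P_3 gives -5x - 5y + z = 18.
Solving the 3×3 linear system -5x - 5y + z = 18, 5x + 2y - z = -6, -10x + 2y + 11z = -75 (e.g. by elimination or Cramer's rule, determinant = 135) gives (-1, -4, -7).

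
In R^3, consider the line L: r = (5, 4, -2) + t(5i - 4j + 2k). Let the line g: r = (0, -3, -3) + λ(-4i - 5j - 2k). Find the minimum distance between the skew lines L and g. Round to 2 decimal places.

Common perpendicular direction n = (5, -4, 2) × (-4, -5, -2) = (18, 2, -41).
With w = (0, -3, -3) − (5, 4, -2) = (-5, -7, -1), w · n = -63.
Distance = |w · n| / |n| = |-63| / √2009 ≈ 1.41.

1.41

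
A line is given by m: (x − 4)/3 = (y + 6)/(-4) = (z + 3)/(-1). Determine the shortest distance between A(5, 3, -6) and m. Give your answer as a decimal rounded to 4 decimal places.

m has direction (3, -4, -1) through (4, -6, -3).
Taking (4, -6, -3) on m with direction v = (3, -4, -1): w = A − (4, -6, -3) = (1, 9, -3), and w × v = (-21, -8, -31).
Distance = |w × v| / |v| = √1466 / √26 ≈ 7.5090.

7.5090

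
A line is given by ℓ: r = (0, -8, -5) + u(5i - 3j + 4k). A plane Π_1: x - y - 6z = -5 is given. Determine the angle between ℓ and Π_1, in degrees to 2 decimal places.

21.53

sin θ = |n·v| / (|n||v|) = |-16| / (√38 · √50) = 0.36707.
θ ≈ 21.53°.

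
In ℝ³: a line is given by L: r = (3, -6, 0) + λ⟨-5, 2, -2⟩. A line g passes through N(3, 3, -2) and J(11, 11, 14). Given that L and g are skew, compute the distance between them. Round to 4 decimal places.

7.0454

A direction vector for g is J − N = (8, 8, 16).
Common perpendicular direction n = (-5, 2, -2) × (8, 8, 16) = (48, 64, -56).
With w = (3, 3, -2) − (3, -6, 0) = (0, 9, -2), w · n = 688.
Distance = |w · n| / |n| = |688| / √9536 ≈ 7.0454.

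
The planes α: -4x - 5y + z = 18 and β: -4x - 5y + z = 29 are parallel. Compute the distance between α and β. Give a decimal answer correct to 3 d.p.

1.697

Same normal n = (-4, -5, 1) with |n| = √42; distance = |18 − 29| / |n| = 11/√42 ≈ 1.697.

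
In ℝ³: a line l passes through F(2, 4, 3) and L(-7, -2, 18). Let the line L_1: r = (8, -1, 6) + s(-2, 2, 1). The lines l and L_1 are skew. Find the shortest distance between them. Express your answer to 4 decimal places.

A direction vector for l is L − F = (-9, -6, 15).
Common perpendicular direction n = (-9, -6, 15) × (-2, 2, 1) = (-36, -21, -30).
With w = (8, -1, 6) − (2, 4, 3) = (6, -5, 3), w · n = -201.
Distance = |w · n| / |n| = |-201| / √2637 ≈ 3.9142.

3.9142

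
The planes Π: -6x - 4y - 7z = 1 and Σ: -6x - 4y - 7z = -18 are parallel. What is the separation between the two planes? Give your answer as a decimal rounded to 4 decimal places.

1.8906

Same normal n = (-6, -4, -7) with |n| = √101; distance = |1 − (-18)| / |n| = 19/√101 ≈ 1.8906.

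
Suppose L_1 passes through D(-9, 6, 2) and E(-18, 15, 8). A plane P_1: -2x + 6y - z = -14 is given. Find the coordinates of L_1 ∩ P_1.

(0, -3, -4)

A direction vector for L_1 is E − D = (-9, 9, 6).
Substitute r = (-9, 6, 2) + t(-9, 9, 6) into the plane: 52 + 66t = -14, so t = -1.
Intersection: (-9, 6, 2) + (-1)·(-9, 9, 6) = (0, -3, -4).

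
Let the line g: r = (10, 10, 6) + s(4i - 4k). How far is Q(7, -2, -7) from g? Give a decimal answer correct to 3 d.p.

Taking (10, 10, 6) on g with direction v = (4, 0, -4): w = Q − (10, 10, 6) = (-3, -12, -13), and w × v = (48, -64, 48).
Distance = |w × v| / |v| = √8704 / √32 ≈ 16.492.

16.492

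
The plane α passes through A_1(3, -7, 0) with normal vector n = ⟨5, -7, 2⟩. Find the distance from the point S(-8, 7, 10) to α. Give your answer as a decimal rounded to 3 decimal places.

15.059

α: n·r = n·A_1 gives 5x - 7y + 2z = 64.
n·S − d = (5)·(-8) + (-7)·(7) + (2)·(10) − 64 = -133; |n| = √78.
Distance = |-133| / √78 = 133/√78 ≈ 15.059.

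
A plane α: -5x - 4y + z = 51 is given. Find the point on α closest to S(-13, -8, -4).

(-8, -4, -5)

Foot = S − λn with λ = (n·S − d)/|n|² = (93 − 51)/42 = 1.
Foot = (-13, -8, -4) − 1·(-5, -4, 1) = (-8, -4, -5).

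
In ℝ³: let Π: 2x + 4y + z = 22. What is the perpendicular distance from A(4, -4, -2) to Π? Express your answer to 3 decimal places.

n·A − d = (2)·(4) + (4)·(-4) + (1)·(-2) − 22 = -32; |n| = √21.
Distance = |-32| / √21 = 32/√21 ≈ 6.983.

6.983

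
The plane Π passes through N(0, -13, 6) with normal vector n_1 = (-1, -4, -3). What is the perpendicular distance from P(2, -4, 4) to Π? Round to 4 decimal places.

Π: n_1·r = n_1·N gives -x - 4y - 3z = 34.
n·P − d = (-1)·(2) + (-4)·(-4) + (-3)·(4) − 34 = -32; |n| = √26.
Distance = |-32| / √26 = 32/√26 ≈ 6.2757.

6.2757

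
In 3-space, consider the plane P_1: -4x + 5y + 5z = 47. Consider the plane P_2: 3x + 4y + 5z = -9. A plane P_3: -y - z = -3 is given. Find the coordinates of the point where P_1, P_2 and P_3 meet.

Solving the 3×3 linear system -4x + 5y + 5z = 47, 3x + 4y + 5z = -9, -y - z = -3 (e.g. by elimination or Cramer's rule, determinant = -4) gives (-8, 0, 3).

(-8, 0, 3)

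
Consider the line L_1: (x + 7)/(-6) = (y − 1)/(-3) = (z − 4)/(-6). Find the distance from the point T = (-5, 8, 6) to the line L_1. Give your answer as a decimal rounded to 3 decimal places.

5.657

L_1 has direction (-6, -3, -6) through (-7, 1, 4).
Taking (-7, 1, 4) on L_1 with direction v = (-6, -3, -6): w = T − (-7, 1, 4) = (2, 7, 2), and w × v = (-36, 0, 36).
Distance = |w × v| / |v| = √2592 / √81 ≈ 5.657.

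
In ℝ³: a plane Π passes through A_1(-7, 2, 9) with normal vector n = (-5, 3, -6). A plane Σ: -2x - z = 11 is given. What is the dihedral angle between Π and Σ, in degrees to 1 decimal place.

31.2

Π: n·r = n·A_1 gives -5x + 3y - 6z = -13.
cos θ = |n₁·n₂| / (|n₁||n₂|) = |16| / (√70 · √5).
θ = arccos(0.85524) ≈ 31.2°.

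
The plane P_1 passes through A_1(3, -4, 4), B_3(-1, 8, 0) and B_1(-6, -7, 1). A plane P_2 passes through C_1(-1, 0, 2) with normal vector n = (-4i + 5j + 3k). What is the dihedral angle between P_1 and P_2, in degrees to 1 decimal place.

A_1B_3 = (-4, 12, -4), A_1B_1 = (-9, -3, -3); a normal to P_1 is A_1B_3 × A_1B_1 = (-48, 24, 120).
Using A_1: P_1 has equation -48x + 24y + 120z = 240.
P_2: n·r = n·C_1 gives -4x + 5y + 3z = 10.
cos θ = |n₁·n₂| / (|n₁||n₂|) = |672| / (√17280 · √50).
θ = arccos(0.72296) ≈ 43.7°.

43.7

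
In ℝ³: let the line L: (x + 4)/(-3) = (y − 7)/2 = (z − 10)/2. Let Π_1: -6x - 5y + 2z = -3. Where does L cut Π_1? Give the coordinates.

L has direction (-3, 2, 2) through (-4, 7, 10).
Substitute r = (-4, 7, 10) + t(-3, 2, 2) into the plane: 9 + 12t = -3, so t = -1.
Intersection: (-4, 7, 10) + (-1)·(-3, 2, 2) = (-1, 5, 8).

(-1, 5, 8)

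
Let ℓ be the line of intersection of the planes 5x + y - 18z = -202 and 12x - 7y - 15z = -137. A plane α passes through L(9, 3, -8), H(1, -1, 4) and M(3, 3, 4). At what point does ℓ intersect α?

(-6, -10, 9)

Direction of ℓ: (5, 1, -18) × (12, -7, -15) = (-141, -141, -47).
A point on ℓ: solving the two plane equations with x = 3 gives (3, -1, 12).
LH = (-8, -4, 12), LM = (-6, 0, 12); a normal to α is LH × LM = (-48, 24, -24).
Using L: α has equation -48x + 24y - 24z = -168.
Substitute r = (3, -1, 12) + t(-141, -141, -47) into the plane: -456 + 4512t = -168, so t = 3/47.
Intersection: (3, -1, 12) + (3/47)·(-141, -141, -47) = (-6, -10, 9).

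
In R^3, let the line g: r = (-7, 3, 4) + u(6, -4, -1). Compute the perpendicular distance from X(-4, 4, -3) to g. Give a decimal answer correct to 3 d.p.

Taking (-7, 3, 4) on g with direction v = (6, -4, -1): w = X − (-7, 3, 4) = (3, 1, -7), and w × v = (-29, -39, -18).
Distance = |w × v| / |v| = √2686 / √53 ≈ 7.119.

7.119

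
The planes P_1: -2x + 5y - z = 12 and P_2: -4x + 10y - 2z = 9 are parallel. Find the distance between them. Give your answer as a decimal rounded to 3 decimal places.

1.369

Rescale P_2 by 1/2: -2x + 5y - z = 9/2. Then distance = |12 − (9/2)| / √30 ≈ 1.369.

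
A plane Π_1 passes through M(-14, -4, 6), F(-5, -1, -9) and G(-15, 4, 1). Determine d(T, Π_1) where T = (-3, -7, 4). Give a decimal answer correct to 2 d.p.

MF = (9, 3, -15), MG = (-1, 8, -5); a normal to Π_1 is MF × MG = (105, 60, 75).
Using M: Π_1 has equation 105x + 60y + 75z = -1260.
n·T − d = (105)·(-3) + (60)·(-7) + (75)·(4) − (-1260) = 825; |n| = √20250.
Distance = |825| / √20250 = 825/√20250 ≈ 5.80.

5.80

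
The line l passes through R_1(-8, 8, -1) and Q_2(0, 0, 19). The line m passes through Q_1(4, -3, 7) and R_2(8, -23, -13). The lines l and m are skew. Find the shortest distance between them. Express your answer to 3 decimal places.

4.909

A direction vector for l is Q_2 − R_1 = (8, -8, 20).
A direction vector for m is R_2 − Q_1 = (4, -20, -20).
Common perpendicular direction n = (8, -8, 20) × (4, -20, -20) = (560, 240, -128).
With w = (4, -3, 7) − (-8, 8, -1) = (12, -11, 8), w · n = 3056.
Distance = |w · n| / |n| = |3056| / √387584 ≈ 4.909.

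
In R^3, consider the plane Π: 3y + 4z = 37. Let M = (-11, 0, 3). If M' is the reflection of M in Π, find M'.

λ = (n·M − d)/|n|² = (12 − 37)/25 = -1.
Reflection = M − 2λn = (-11, 0, 3) − (-2)·(0, 3, 4) = (-11, 6, 11).

(-11, 6, 11)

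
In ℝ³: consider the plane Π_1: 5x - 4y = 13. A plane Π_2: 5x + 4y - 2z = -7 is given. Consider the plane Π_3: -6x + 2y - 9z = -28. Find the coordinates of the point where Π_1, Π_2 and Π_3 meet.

(1, -2, 2)

Solving the 3×3 linear system 5x - 4y = 13, 5x + 4y - 2z = -7, -6x + 2y - 9z = -28 (e.g. by elimination or Cramer's rule, determinant = -388) gives (1, -2, 2).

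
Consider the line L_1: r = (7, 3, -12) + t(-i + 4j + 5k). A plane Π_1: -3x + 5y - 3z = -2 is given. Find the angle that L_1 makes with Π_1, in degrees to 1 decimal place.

10.9

sin θ = |n·v| / (|n||v|) = |8| / (√43 · √42) = 0.18825.
θ ≈ 10.9°.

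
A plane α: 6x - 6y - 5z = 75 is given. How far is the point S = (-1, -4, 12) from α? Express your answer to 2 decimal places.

n·S − d = (6)·(-1) + (-6)·(-4) + (-5)·(12) − 75 = -117; |n| = √97.
Distance = |-117| / √97 = 117/√97 ≈ 11.88.

11.88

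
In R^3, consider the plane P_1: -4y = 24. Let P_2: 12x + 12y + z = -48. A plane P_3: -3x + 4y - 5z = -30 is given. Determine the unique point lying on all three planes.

Solving the 3×3 linear system -4y = 24, 12x + 12y + z = -48, -3x + 4y - 5z = -30 (e.g. by elimination or Cramer's rule, determinant = -228) gives (2, -6, 0).

(2, -6, 0)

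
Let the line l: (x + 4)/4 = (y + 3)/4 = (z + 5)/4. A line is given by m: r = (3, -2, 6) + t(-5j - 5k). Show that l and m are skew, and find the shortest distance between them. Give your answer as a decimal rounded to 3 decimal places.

7.071

l has direction (4, 4, 4) through (-4, -3, -5).
Common perpendicular direction n = (4, 4, 4) × (0, -5, -5) = (0, 20, -20).
With w = (3, -2, 6) − (-4, -3, -5) = (7, 1, 11), w · n = -200.
Since n ≠ 0 the lines are not parallel, and w · n = -200 ≠ 0 so they do not intersect; hence they are skew.
Distance = |w · n| / |n| = |-200| / √800 ≈ 7.071.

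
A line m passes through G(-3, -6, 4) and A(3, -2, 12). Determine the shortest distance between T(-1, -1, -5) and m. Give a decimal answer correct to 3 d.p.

9.809

A direction vector for m is A − G = (6, 4, 8).
Taking (-3, -6, 4) on m with direction v = (6, 4, 8): w = T − (-3, -6, 4) = (2, 5, -9), and w × v = (76, -70, -22).
Distance = |w × v| / |v| = √11160 / √116 ≈ 9.809.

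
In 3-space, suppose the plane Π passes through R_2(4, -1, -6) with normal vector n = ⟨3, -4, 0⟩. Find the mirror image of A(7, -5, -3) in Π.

Π: n·r = n·R_2 gives 3x - 4y = 16.
λ = (n·A − d)/|n|² = (41 − 16)/25 = 1.
Reflection = A − 2λn = (7, -5, -3) − 2·(3, -4, 0) = (1, 3, -3).

(1, 3, -3)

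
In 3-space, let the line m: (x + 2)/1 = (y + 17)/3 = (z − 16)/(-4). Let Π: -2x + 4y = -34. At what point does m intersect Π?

(1, -8, 4)

m has direction (1, 3, -4) through (-2, -17, 16).
Substitute r = (-2, -17, 16) + t(1, 3, -4) into the plane: -64 + 10t = -34, so t = 3.
Intersection: (-2, -17, 16) + 3·(1, 3, -4) = (1, -8, 4).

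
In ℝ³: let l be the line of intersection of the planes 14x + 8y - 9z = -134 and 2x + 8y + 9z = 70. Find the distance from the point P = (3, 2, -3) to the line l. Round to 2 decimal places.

13.64

Direction of l: (14, 8, -9) × (2, 8, 9) = (144, -144, 96).
A point on l: solving the two plane equations with x = -8 gives (-8, 4, 6).
Taking (-8, 4, 6) on l with direction v = (144, -144, 96): w = P − (-8, 4, 6) = (11, -2, -9), and w × v = (-1488, -2352, -1296).
Distance = |w × v| / |v| = √9425664 / √50688 ≈ 13.64.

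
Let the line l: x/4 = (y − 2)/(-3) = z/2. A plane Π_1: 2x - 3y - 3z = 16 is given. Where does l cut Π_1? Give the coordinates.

(8, -4, 4)

l has direction (4, -3, 2) through (0, 2, 0).
Substitute r = (0, 2, 0) + t(4, -3, 2) into the plane: -6 + 11t = 16, so t = 2.
Intersection: (0, 2, 0) + 2·(4, -3, 2) = (8, -4, 4).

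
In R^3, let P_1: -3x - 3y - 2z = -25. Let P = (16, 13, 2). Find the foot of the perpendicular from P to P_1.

(7, 4, -4)

Foot = P − λn with λ = (n·P − d)/|n|² = (-91 − (-25))/22 = -3.
Foot = (16, 13, 2) − (-3)·(-3, -3, -2) = (7, 4, -4).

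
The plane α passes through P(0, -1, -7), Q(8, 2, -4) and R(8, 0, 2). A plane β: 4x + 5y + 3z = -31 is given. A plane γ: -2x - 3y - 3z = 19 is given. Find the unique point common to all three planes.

(-2, -4, -1)

PQ = (8, 3, 3), PR = (8, 1, 9); a normal to α is PQ × PR = (24, -48, -16).
Using P: α has equation 24x - 48y - 16z = 160.
Solving the 3×3 linear system 24x - 48y - 16z = 160, 4x + 5y + 3z = -31, -2x - 3y - 3z = 19 (e.g. by elimination or Cramer's rule, determinant = -400) gives (-2, -4, -1).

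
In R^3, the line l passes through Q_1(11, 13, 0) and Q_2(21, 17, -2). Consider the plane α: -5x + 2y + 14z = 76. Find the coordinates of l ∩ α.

(-4, 7, 3)

A direction vector for l is Q_2 − Q_1 = (10, 4, -2).
Substitute r = (11, 13, 0) + t(10, 4, -2) into the plane: -29 + (-70)t = 76, so t = -3/2.
Intersection: (11, 13, 0) + (-3/2)·(10, 4, -2) = (-4, 7, 3).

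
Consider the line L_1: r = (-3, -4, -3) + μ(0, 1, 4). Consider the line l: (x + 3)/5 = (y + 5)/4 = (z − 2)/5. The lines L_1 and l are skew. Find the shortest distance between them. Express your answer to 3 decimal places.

1.926

l has direction (5, 4, 5) through (-3, -5, 2).
Common perpendicular direction n = (0, 1, 4) × (5, 4, 5) = (-11, 20, -5).
With w = (-3, -5, 2) − (-3, -4, -3) = (0, -1, 5), w · n = -45.
Distance = |w · n| / |n| = |-45| / √546 ≈ 1.926.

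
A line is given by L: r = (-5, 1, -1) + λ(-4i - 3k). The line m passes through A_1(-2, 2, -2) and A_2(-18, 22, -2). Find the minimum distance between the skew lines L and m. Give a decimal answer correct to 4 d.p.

A direction vector for m is A_2 − A_1 = (-16, 20, 0).
Common perpendicular direction n = (-4, 0, -3) × (-16, 20, 0) = (60, 48, -80).
With w = (-2, 2, -2) − (-5, 1, -1) = (3, 1, -1), w · n = 308.
Distance = |w · n| / |n| = |308| / √12304 ≈ 2.7767.

2.7767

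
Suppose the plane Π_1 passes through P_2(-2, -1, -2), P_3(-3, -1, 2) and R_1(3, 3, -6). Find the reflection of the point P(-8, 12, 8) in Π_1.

P_2P_3 = (-1, 0, 4), P_2R_1 = (5, 4, -4); a normal to Π_1 is P_2P_3 × P_2R_1 = (-16, 16, -4).
Using P_2: Π_1 has equation -16x + 16y - 4z = 24.
λ = (n·P − d)/|n|² = (288 − 24)/528 = 1/2.
Reflection = P − 2λn = (-8, 12, 8) − 1·(-16, 16, -4) = (8, -4, 12).

(8, -4, 12)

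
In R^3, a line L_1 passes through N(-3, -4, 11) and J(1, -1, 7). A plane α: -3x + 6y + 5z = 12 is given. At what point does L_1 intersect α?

A direction vector for L_1 is J − N = (4, 3, -4).
Substitute r = (-3, -4, 11) + t(4, 3, -4) into the plane: 40 + (-14)t = 12, so t = 2.
Intersection: (-3, -4, 11) + 2·(4, 3, -4) = (5, 2, 3).

(5, 2, 3)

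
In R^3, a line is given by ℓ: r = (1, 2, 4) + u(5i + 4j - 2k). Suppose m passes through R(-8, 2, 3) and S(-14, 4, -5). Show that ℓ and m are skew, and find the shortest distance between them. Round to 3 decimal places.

A direction vector for m is S − R = (-6, 2, -8).
Common perpendicular direction n = (5, 4, -2) × (-6, 2, -8) = (-28, 52, 34).
With w = (-8, 2, 3) − (1, 2, 4) = (-9, 0, -1), w · n = 218.
Since n ≠ 0 the lines are not parallel, and w · n = 218 ≠ 0 so they do not intersect; hence they are skew.
Distance = |w · n| / |n| = |218| / √4644 ≈ 3.199.

3.199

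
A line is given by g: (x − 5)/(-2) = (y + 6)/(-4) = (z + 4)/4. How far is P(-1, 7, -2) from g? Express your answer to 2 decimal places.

g has direction (-2, -4, 4) through (5, -6, -4).
Taking (5, -6, -4) on g with direction v = (-2, -4, 4): w = P − (5, -6, -4) = (-6, 13, 2), and w × v = (60, 20, 50).
Distance = |w × v| / |v| = √6500 / √36 ≈ 13.44.

13.44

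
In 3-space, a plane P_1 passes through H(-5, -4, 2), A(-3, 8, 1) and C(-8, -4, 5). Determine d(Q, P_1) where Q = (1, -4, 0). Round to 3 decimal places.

2.824

HA = (2, 12, -1), HC = (-3, 0, 3); a normal to P_1 is HA × HC = (36, -3, 36).
Using H: P_1 has equation 36x - 3y + 36z = -96.
n·Q − d = (36)·(1) + (-3)·(-4) + (36)·(0) − (-96) = 144; |n| = √2601.
Distance = |144| / √2601 = 144/√2601 ≈ 2.824.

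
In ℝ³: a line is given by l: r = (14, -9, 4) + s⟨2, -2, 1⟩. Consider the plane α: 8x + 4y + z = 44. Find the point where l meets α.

Substitute r = (14, -9, 4) + t(2, -2, 1) into the plane: 80 + 9t = 44, so t = -4.
Intersection: (14, -9, 4) + (-4)·(2, -2, 1) = (6, -1, 0).

(6, -1, 0)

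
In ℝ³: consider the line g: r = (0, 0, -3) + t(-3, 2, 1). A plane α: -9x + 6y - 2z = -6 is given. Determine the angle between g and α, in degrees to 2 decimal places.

sin θ = |n·v| / (|n||v|) = |37| / (√121 · √14) = 0.89897.
θ ≈ 64.02°.

64.02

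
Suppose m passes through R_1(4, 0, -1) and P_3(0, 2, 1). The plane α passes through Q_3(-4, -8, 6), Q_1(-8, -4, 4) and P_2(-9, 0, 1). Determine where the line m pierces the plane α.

A direction vector for m is P_3 − R_1 = (-4, 2, 2).
Q_3Q_1 = (-4, 4, -2), Q_3P_2 = (-5, 8, -5); a normal to α is Q_3Q_1 × Q_3P_2 = (-4, -10, -12).
Using Q_3: α has equation -4x - 10y - 12z = 24.
Substitute r = (4, 0, -1) + t(-4, 2, 2) into the plane: -4 + (-28)t = 24, so t = -1.
Intersection: (4, 0, -1) + (-1)·(-4, 2, 2) = (8, -2, -3).

(8, -2, -3)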